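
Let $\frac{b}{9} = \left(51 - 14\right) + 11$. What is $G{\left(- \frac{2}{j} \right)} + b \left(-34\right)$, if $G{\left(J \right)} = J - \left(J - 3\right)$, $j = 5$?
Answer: $-14685$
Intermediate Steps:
$b = 432$ ($b = 9 \left(\left(51 - 14\right) + 11\right) = 9 \left(37 + 11\right) = 9 \cdot 48 = 432$)
$G{\left(J \right)} = 3$ ($G{\left(J \right)} = J - \left(-3 + J\right) = 3$)
$G{\left(- \frac{2}{j} \right)} + b \left(-34\right) = 3 + 432 \left(-34\right) = 3 - 14688 = -14685$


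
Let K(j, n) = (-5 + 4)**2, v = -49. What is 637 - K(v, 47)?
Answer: 636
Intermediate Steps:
K(j, n) = 1 (K(j, n) = (-1)**2 = 1)
637 - K(v, 47) = 637 - 1*1 = 637 - 1 = 636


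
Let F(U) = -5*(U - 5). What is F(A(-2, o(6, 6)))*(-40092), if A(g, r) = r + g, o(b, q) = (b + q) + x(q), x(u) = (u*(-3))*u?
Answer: -20647380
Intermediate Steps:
x(u) = -3*u² (x(u) = (-3*u)*u = -3*u²)
o(b, q) = b + q - 3*q² (o(b, q) = (b + q) - 3*q² = b + q - 3*q²)
A(g, r) = g + r
F(U) = 25 - 5*U (F(U) = -5*(-5 + U) = 25 - 5*U)
F(A(-2, o(6, 6)))*(-40092) = (25 - 5*(-2 + (6 + 6 - 3*6²)))*(-40092) = (25 - 5*(-2 + (6 + 6 - 3*36)))*(-40092) = (25 - 5*(-2 + (6 + 6 - 108)))*(-40092) = (25 - 5*(-2 - 96))*(-40092) = (25 - 5*(-98))*(-40092) = (25 + 490)*(-40092) = 515*(-40092) = -20647380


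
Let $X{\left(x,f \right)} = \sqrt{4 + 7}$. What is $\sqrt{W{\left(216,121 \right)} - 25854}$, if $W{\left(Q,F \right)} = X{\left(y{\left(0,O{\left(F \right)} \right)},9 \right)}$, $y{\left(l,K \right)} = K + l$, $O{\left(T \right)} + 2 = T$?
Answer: $\sqrt{-25854 + \sqrt{11}} \approx 160.78 i$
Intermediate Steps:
$O{\left(T \right)} = -2 + T$
$X{\left(x,f \right)} = \sqrt{11}$
$W{\left(Q,F \right)} = \sqrt{11}$
$\sqrt{W{\left(216,121 \right)} - 25854} = \sqrt{\sqrt{11} - 25854} = \sqrt{-25854 + \sqrt{11}}$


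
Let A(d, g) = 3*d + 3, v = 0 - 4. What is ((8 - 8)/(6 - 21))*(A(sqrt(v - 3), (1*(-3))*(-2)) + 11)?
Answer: 0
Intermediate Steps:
v = -4
A(d, g) = 3 + 3*d
((8 - 8)/(6 - 21))*(A(sqrt(v - 3), (1*(-3))*(-2)) + 11) = ((8 - 8)/(6 - 21))*((3 + 3*sqrt(-4 - 3)) + 11) = (0/(-15))*((3 + 3*sqrt(-7)) + 11) = (0*(-1/15))*((3 + 3*(I*sqrt(7))) + 11) = 0*((3 + 3*I*sqrt(7)) + 11) = 0*(14 + 3*I*sqrt(7)) = 0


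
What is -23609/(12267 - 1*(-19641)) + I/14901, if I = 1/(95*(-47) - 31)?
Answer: -43935625877/59379809488 ≈ -0.73991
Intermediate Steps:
I = -1/4496 (I = 1/(-4465 - 31) = 1/(-4496) = -1/4496 ≈ -0.00022242)
-23609/(12267 - 1*(-19641)) + I/14901 = -23609/(12267 - 1*(-19641)) - 1/4496/14901 = -23609/(12267 + 19641) - 1/4496*1/14901 = -23609/31908 - 1/66994896 = -43935625877/59379809488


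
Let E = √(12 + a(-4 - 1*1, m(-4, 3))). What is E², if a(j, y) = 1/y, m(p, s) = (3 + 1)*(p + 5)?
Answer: 49/4 ≈ 12.250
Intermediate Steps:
m(p, s) = 20 + 4*p (m(p, s) = 4*(5 + p) = 20 + 4*p)
E = 7/2 (E = √(12 + 1/(20 + 4*(-4))) = √(12 + 1/(20 - 16)) = √(12 + 1/4) = √(12 + ¼) = √(49/4) = 7/2 ≈ 3.5000)
E² = (7/2)² = 49/4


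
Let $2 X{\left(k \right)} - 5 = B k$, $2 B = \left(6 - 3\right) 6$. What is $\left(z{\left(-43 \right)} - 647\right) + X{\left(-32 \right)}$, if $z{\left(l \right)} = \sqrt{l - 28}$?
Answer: $- \frac{1577}{2} + i \sqrt{71} \approx -788.5 + 8.4261 i$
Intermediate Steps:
$z{\left(l \right)} = \sqrt{-28 + l}$
$B = 9$ ($B = \frac{\left(6 - 3\right) 6}{2} = \frac{3 \cdot 6}{2} = \frac{1}{2} \cdot 18 = 9$)
$X{\left(k \right)} = \frac{5}{2} + \frac{9 k}{2}$
$\left(z{\left(-43 \right)} - 647\right) + X{\left(-32 \right)} = \left(\sqrt{-28 - 43} - 647\right) + \left(\frac{5}{2} + \frac{9}{2} \left(-32\right)\right) = \left(\sqrt{-71} - 647\right) + \left(\frac{5}{2} - 144\right) = \left(i \sqrt{71} - 647\right) - \frac{283}{2} = \left(-647 + i \sqrt{71}\right) - \frac{283}{2} = - \frac{1577}{2} + i \sqrt{71}$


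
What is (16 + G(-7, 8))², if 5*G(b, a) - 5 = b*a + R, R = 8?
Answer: 1369/25 ≈ 54.760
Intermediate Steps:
G(b, a) = 13/5 + a*b/5 (G(b, a) = 1 + (b*a + 8)/5 = 1 + (a*b + 8)/5 = 1 + (8 + a*b)/5 = 1 + (8/5 + a*b/5) = 13/5 + a*b/5)
(16 + G(-7, 8))² = (16 + (13/5 + (⅕)*8*(-7)))² = (16 + (13/5 - 56/5))² = (16 - 43/5)² = (37/5)² = 1369/25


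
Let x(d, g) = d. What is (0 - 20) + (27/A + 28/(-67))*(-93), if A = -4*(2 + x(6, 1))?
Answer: 208685/2144 ≈ 97.334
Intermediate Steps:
A = -32 (A = -4*(2 + 6) = -4*8 = -32)
(0 - 20) + (27/A + 28/(-67))*(-93) = (0 - 20) + (27/(-32) + 28/(-67))*(-93) = -20 + (27*(-1/32) + 28*(-1/67))*(-93) = -20 + (-27/32 - 28/67)*(-93) = -20 - 2705/2144*(-93) = -20 + 251565/2144 = 208685/2144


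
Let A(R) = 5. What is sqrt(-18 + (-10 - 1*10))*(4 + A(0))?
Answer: 9*I*sqrt(38) ≈ 55.48*I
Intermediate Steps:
sqrt(-18 + (-10 - 1*10))*(4 + A(0)) = sqrt(-18 + (-10 - 1*10))*(4 + 5) = sqrt(-18 + (-10 - 10))*9 = sqrt(-18 - 20)*9 = sqrt(-38)*9 = (I*sqrt(38))*9 = 9*I*sqrt(38)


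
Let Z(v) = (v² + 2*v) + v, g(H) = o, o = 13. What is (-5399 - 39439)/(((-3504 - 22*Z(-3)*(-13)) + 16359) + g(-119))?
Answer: -22419/6434 ≈ -3.4845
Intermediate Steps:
g(H) = 13
Z(v) = v² + 3*v
(-5399 - 39439)/(((-3504 - 22*Z(-3)*(-13)) + 16359) + g(-119)) = (-5399 - 39439)/(((-3504 - (-66)*(3 - 3)*(-13)) + 16359) + 13) = -44838/(((-3504 - (-66)*0*(-13)) + 16359) + 13) = -44838/(((-3504 - 22*0*(-13)) + 16359) + 13) = -44838/(((-3504 + 0*(-13)) + 16359) + 13) = -44838/(((-3504 + 0) + 16359) + 13) = -44838/((-3504 + 16359) + 13) = -44838/(12855 + 13) = -44838/12868 = -44838*1/12868 = -22419/6434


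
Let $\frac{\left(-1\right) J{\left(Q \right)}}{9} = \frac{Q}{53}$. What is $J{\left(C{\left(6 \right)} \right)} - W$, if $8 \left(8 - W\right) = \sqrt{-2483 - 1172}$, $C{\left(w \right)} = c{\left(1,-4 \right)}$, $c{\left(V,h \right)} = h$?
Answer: $- \frac{388}{53} + \frac{i \sqrt{3655}}{8} \approx -7.3208 + 7.5571 i$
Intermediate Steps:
$C{\left(w \right)} = -4$
$J{\left(Q \right)} = - \frac{9 Q}{53}$ ($J{\left(Q \right)} = - 9 \frac{Q}{53} = - \frac{9 Q}{53}$)
$W = 8 - \frac{i \sqrt{3655}}{8}$ ($W = 8 - \frac{\sqrt{-2483 - 1172}}{8} = 8 - \frac{\sqrt{-3655}}{8} = 8 - \frac{i \sqrt{3655}}{8} \approx 8.0 - 7.5571 i$)
$J{\left(C{\left(6 \right)} \right)} - W = \left(- \frac{9}{53}\right) \left(-4\right) - \left(8 - \frac{i \sqrt{3655}}{8}\right) = \frac{36}{53} - \left(8 - \frac{i \sqrt{3655}}{8}\right) = - \frac{388}{53} + \frac{i \sqrt{3655}}{8}$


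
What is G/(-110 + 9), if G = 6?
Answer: -6/101 ≈ -0.059406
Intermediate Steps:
G/(-110 + 9) = 6/(-110 + 9) = 6/(-101) = -1/101*6 = -6/101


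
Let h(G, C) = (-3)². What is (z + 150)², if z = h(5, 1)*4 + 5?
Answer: 36481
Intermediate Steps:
h(G, C) = 9
z = 41 (z = 9*4 + 5 = 36 + 5 = 41)
(z + 150)² = (41 + 150)² = 191² = 36481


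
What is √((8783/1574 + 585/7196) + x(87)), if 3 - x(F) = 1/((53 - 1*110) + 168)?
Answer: √854773728792702369/314310486 ≈ 2.9415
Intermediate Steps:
x(F) = 332/111 (x(F) = 3 - 1/((53 - 1*110) + 168) = 3 - 1/((53 - 110) + 168) = 3 - 1/(-57 + 168) = 3 - 1/111 = 332/111)
√((8783/1574 + 585/7196) + x(87)) = √((8783/1574 + 585/7196) + 332/111) = √(32061629/5663252 + 332/111) = √(5439040483/628620972) = √854773728792702369/314310486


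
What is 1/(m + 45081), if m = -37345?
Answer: 1/7736 ≈ 0.00012927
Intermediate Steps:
1/(m + 45081) = 1/(-37345 + 45081) = 1/7736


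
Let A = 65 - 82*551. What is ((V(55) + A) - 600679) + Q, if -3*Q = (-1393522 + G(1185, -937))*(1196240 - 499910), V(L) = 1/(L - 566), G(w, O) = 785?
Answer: 165189712569013/511 ≈ 3.2327e+11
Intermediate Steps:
V(L) = 1/(-566 + L)
Q = 323268185070 (Q = -(-1393522 + 785)*(1196240 - 499910)/3 = -(-1392737)*696330/3 = -1/3*(-969804555210) = 323268185070)
A = -45117 (A = 65 - 45182 = -45117)
((V(55) + A) - 600679) + Q = ((1/(-566 + 55) - 45117) - 600679) + 323268185070 = ((1/(-511) - 45117) - 600679) + 323268185070 = ((-1/511 - 45117) - 600679) + 323268185070 = (-23054788/511 - 600679) + 323268185070 = -330001757/511 + 323268185070 = 165189712569013/511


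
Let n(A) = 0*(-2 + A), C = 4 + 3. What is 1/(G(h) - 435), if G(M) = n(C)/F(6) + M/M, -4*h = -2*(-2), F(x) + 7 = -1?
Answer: -1/434 ≈ -0.0023041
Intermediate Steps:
C = 7
n(A) = 0
F(x) = -8 (F(x) = -7 - 1 = -8)
h = -1 (h = -(-1)*(-2)/2 = -1/4*4 = -1)
G(M) = 1 (G(M) = 0/(-8) + M/M = 0*(-1/8) + 1 = 0 + 1 = 1)
1/(G(h) - 435) = 1/(1 - 435) = 1/(-434) = -1/434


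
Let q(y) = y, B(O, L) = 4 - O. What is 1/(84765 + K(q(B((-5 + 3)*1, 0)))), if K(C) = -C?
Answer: 1/84759 ≈ 1.1798e-5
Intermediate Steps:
1/(84765 + K(q(B((-5 + 3)*1, 0)))) = 1/(84765 - (4 - (-5 + 3))) = 1/(84765 - (4 - (-2))) = 1/(84765 - (4 - 1*(-2))) = 1/(84765 - (4 + 2)) = 1/(84765 - 1*6) = 1/(84765 - 6) = 1/84759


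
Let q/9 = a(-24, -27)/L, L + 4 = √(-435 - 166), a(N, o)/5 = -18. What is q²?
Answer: 656100/(4 - I*√601)² ≈ -1008.2 + 338.01*I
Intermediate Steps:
a(N, o) = -90 (a(N, o) = 5*(-18) = -90)
L = -4 + I*√601 (L = -4 + √(-435 - 166) = -4 + √(-601) = -4 + I*√601 ≈ -4.0 + 24.515*I)
q = -810/(-4 + I*√601) (q = 9*(-90/(-4 + I*√601)) = -810/(-4 + I*√601) ≈ 5.2512 + 32.184*I)
q² = (3240/617 + 810*I*√601/617)²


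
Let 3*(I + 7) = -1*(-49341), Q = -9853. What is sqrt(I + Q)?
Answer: sqrt(6587) ≈ 81.160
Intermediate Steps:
I = 16440 (I = -7 + (-1*(-49341))/3 = -7 + (1/3)*49341 = -7 + 16447 = 16440)
sqrt(I + Q) = sqrt(16440 - 9853) = sqrt(6587)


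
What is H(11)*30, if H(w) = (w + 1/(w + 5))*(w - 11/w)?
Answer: 13275/4 ≈ 3318.8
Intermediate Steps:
H(w) = (w + 1/(5 + w))*(w - 11/w)
H(11)*30 = ((-11 + 11**4 - 55*11 - 10*11**2 + 5*11**3)/(11*(5 + 11)))*30 = ((1/11)*(-11 + 14641 - 605 - 10*121 + 5*1331)/16)*30 = ((1/11)*(1/16)*(-11 + 14641 - 605 - 1210 + 6655))*30 = ((1/11)*(1/16)*19470)*30 = (885/8)*30 = 13275/4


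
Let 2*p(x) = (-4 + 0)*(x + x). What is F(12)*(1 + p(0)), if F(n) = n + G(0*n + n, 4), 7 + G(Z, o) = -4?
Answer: 1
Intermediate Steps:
p(x) = -4*x (p(x) = ((-4 + 0)*(x + x))/2 = (-8*x)/2 = -4*x)
G(Z, o) = -11 (G(Z, o) = -7 - 4 = -11)
F(n) = -11 + n (F(n) = n - 11 = -11 + n)
F(12)*(1 + p(0)) = (-11 + 12)*(1 - 4*0) = 1*(1 + 0) = 1*1 = 1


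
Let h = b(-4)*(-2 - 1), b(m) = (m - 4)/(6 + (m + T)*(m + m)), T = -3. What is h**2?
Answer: 144/961 ≈ 0.14984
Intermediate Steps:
b(m) = (-4 + m)/(6 + 2*m*(-3 + m)) (b(m) = (m - 4)/(6 + (m - 3)*(m + m)) = (-4 + m)/(6 + (-3 + m)*(2*m)) = (-4 + m)/(6 + 2*m*(-3 + m)))
h = 12/31 (h = ((-4 - 4)/(2*(3 + (-4)**2 - 3*(-4))))*(-2 - 1) = ((1/2)*(-8)/(3 + 16 + 12))*(-3) = ((1/2)*(-8)/31)*(-3) = ((1/2)*(1/31)*(-8))*(-3) = -4/31*(-3) = 12/31 ≈ 0.38710)
h**2 = (12/31)**2 = 144/961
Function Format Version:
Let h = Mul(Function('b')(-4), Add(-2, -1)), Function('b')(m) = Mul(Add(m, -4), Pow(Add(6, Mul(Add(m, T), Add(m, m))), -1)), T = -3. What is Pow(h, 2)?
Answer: Rational(144, 961) ≈ 0.14984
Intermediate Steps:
Function('b')(m) = Mul(Pow(Add(6, Mul(2, m, Add(-3, m))), -1), Add(-4, m)) (Function('b')(m) = Mul(Add(m, -4), Pow(Add(6, Mul(Add(m, -3), Add(m, m))), -1)) = Mul(Add(-4, m), Pow(Add(6, Mul(Add(-3, m), Mul(2, m))), -1)) = Mul(Add(-4, m), Pow(Add(6, Mul(2, m, Add(-3, m))), -1)) = Mul(Pow(Add(6, Mul(2, m, Add(-3, m))), -1), Add(-4, m)))
h = Rational(12, 31) (h = Mul(Mul(Rational(1, 2), Pow(Add(3, Pow(-4, 2), Mul(-3, -4)), -1), Add(-4, -4)), Add(-2, -1)) = Mul(Mul(Rational(1, 2), Pow(Add(3, 16, 12), -1), -8), -3) = Mul(Mul(Rational(1, 2), Pow(31, -1), -8), -3) = Mul(Mul(Rational(1, 2), Rational(1, 31), -8), -3) = Mul(Rational(-4, 31), -3) = Rational(12, 31) ≈ 0.38710)
Pow(h, 2) = Pow(Rational(12, 31), 2) = Rational(144, 961)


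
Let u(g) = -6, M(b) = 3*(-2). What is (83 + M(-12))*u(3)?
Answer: -462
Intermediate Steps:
M(b) = -6
(83 + M(-12))*u(3) = (83 - 6)*(-6) = 77*(-6) = -462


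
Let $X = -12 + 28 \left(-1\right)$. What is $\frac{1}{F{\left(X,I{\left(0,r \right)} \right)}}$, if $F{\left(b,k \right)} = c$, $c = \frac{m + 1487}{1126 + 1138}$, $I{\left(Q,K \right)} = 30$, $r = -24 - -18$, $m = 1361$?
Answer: $\frac{283}{356} \approx 0.79494$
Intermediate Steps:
$r = -6$ ($r = -24 + 18 = -6$)
$X = -40$ ($X = -12 - 28 = -40$)
$c = \frac{356}{283}$ ($c = \frac{1361 + 1487}{1126 + 1138} = \frac{2848}{2264} = 2848 \cdot \frac{1}{2264} = \frac{356}{283} \approx 1.2579$)
$F{\left(b,k \right)} = \frac{356}{283}$
$\frac{1}{F{\left(X,I{\left(0,r \right)} \right)}} = \frac{1}{\frac{356}{283}} = \frac{283}{356}$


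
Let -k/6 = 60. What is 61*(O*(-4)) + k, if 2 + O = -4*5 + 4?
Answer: 4032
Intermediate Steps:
O = -18 (O = -2 + (-4*5 + 4) = -2 + (-20 + 4) = -2 - 16 = -18)
k = -360 (k = -6*60 = -360)
61*(O*(-4)) + k = 61*(-18*(-4)) - 360 = 61*72 - 360 = 4392 - 360 = 4032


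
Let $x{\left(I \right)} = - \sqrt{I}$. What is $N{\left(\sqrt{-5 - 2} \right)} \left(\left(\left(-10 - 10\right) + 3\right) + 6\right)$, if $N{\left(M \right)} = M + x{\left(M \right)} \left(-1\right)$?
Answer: $- 11 i \sqrt{7} - 11 \sqrt[4]{7} \sqrt{i} \approx -12.652 - 41.755 i$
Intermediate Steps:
$N{\left(M \right)} = M + \sqrt{M}$ ($N{\left(M \right)} = M + - \sqrt{M} \left(-1\right) = M + \sqrt{M}$)
$N{\left(\sqrt{-5 - 2} \right)} \left(\left(\left(-10 - 10\right) + 3\right) + 6\right) = \left(\sqrt{-5 - 2} + \sqrt{\sqrt{-5 - 2}}\right) \left(\left(\left(-10 - 10\right) + 3\right) + 6\right) = \left(\sqrt{-7} + \sqrt{\sqrt{-7}}\right) \left(\left(-20 + 3\right) + 6\right) = \left(i \sqrt{7} + \sqrt{i \sqrt{7}}\right) \left(-17 + 6\right) = \left(i \sqrt{7} + \sqrt[4]{7} \sqrt{i}\right) \left(-11\right) = - 11 i \sqrt{7} - 11 \sqrt[4]{7} \sqrt{i}$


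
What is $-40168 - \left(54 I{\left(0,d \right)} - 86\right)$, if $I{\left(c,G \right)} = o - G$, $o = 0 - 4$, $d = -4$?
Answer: $-40082$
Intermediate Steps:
$o = -4$ ($o = 0 - 4 = -4$)
$I{\left(c,G \right)} = -4 - G$
$-40168 - \left(54 I{\left(0,d \right)} - 86\right) = -40168 - \left(54 \left(-4 - -4\right) - 86\right) = -40168 - \left(54 \left(-4 + 4\right) - 86\right) = -40168 - \left(54 \cdot 0 - 86\right) = -40168 - \left(0 - 86\right) = -40168 - -86 = -40168 + 86 = -40082$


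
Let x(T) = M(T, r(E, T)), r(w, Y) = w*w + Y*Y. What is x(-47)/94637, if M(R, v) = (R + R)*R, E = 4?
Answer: 4418/94637 ≈ 0.046684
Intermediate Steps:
r(w, Y) = Y² + w² (r(w, Y) = w² + Y² = Y² + w²)
M(R, v) = 2*R² (M(R, v) = (2*R)*R = 2*R²)
x(T) = 2*T²
x(-47)/94637 = (2*(-47)²)/94637 = (2*2209)*(1/94637) = 4418*(1/94637) = 4418/94637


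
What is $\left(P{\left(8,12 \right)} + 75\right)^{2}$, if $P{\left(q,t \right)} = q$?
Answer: $6889$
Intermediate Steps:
$\left(P{\left(8,12 \right)} + 75\right)^{2} = \left(8 + 75\right)^{2} = 83^{2} = 6889$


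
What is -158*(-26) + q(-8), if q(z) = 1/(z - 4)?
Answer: 49295/12 ≈ 4107.9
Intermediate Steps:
q(z) = 1/(-4 + z)
-158*(-26) + q(-8) = -158*(-26) + 1/(-4 - 8) = 4108 + 1/(-12) = 4108 - 1/12 = 49295/12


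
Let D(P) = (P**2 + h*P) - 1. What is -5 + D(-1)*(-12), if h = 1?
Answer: 7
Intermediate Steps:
D(P) = -1 + P + P**2 (D(P) = (P**2 + 1*P) - 1 = (P**2 + P) - 1 = (P + P**2) - 1 = -1 + P + P**2)
-5 + D(-1)*(-12) = -5 + (-1 - 1 + (-1)**2)*(-12) = -5 + (-1 - 1 + 1)*(-12) = -5 - 1*(-12) = -5 + 12 = 7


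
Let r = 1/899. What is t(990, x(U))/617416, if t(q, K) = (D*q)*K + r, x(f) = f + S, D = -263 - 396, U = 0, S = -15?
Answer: 8797748851/555056984 ≈ 15.850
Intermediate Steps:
r = 1/899 ≈ 0.0011123
D = -659
x(f) = -15 + f (x(f) = f - 15 = -15 + f)
t(q, K) = 1/899 - 659*K*q (t(q, K) = (-659*q)*K + 1/899 = -659*K*q + 1/899 = 1/899 - 659*K*q)
t(990, x(U))/617416 = (1/899 - 659*(-15 + 0)*990)/617416 = (1/899 - 659*(-15)*990)*(1/617416) = (1/899 + 9786150)*(1/617416) = (8797748851/899)*(1/617416) = 8797748851/555056984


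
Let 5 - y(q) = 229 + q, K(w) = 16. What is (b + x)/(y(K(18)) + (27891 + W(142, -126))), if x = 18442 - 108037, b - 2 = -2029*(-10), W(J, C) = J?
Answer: -69303/27793 ≈ -2.4935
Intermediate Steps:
y(q) = -224 - q (y(q) = 5 - (229 + q) = 5 + (-229 - q) = -224 - q)
b = 20292 (b = 2 - 2029*(-10) = 2 + 20290 = 20292)
x = -89595
(b + x)/(y(K(18)) + (27891 + W(142, -126))) = (20292 - 89595)/((-224 - 1*16) + (27891 + 142)) = -69303/((-224 - 16) + 28033) = -69303/(-240 + 28033) = -69303/27793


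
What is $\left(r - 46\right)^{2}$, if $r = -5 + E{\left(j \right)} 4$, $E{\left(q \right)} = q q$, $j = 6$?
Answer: $8649$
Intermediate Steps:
$E{\left(q \right)} = q^{2}$
$r = 139$ ($r = -5 + 6^{2} \cdot 4 = -5 + 36 \cdot 4 = -5 + 144 = 139$)
$\left(r - 46\right)^{2} = \left(139 - 46\right)^{2} = 93^{2} = 8649$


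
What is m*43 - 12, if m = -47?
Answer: -2033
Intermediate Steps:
m*43 - 12 = -47*43 - 12 = -2021 - 12 = -2033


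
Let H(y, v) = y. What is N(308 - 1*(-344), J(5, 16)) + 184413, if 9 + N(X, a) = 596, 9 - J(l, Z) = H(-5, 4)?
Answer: 185000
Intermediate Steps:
J(l, Z) = 14 (J(l, Z) = 9 - 1*(-5) = 9 + 5 = 14)
N(X, a) = 587 (N(X, a) = -9 + 596 = 587)
N(308 - 1*(-344), J(5, 16)) + 184413 = 587 + 184413 = 185000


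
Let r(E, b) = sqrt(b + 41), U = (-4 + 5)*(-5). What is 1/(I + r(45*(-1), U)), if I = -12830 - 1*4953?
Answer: -1/17777 ≈ -5.6252e-5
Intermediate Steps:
U = -5 (U = 1*(-5) = -5)
r(E, b) = sqrt(41 + b)
I = -17783 (I = -12830 - 4953 = -17783)
1/(I + r(45*(-1), U)) = 1/(-17783 + sqrt(41 - 5)) = 1/(-17783 + sqrt(36)) = 1/(-17783 + 6) = 1/(-17777) = -1/17777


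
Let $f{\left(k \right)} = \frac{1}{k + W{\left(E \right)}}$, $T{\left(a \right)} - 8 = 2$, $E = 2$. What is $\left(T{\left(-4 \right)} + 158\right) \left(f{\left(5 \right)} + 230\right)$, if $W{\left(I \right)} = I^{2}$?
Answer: $\frac{115976}{3} \approx 38659.0$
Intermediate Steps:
$T{\left(a \right)} = 10$ ($T{\left(a \right)} = 8 + 2 = 10$)
$f{\left(k \right)} = \frac{1}{4 + k}$ ($f{\left(k \right)} = \frac{1}{k + 2^{2}} = \frac{1}{k + 4} = \frac{1}{4 + k}$)
$\left(T{\left(-4 \right)} + 158\right) \left(f{\left(5 \right)} + 230\right) = \left(10 + 158\right) \left(\frac{1}{4 + 5} + 230\right) = 168 \left(\frac{1}{9} + 230\right) = 168 \cdot \frac{2071}{9} = \frac{115976}{3}$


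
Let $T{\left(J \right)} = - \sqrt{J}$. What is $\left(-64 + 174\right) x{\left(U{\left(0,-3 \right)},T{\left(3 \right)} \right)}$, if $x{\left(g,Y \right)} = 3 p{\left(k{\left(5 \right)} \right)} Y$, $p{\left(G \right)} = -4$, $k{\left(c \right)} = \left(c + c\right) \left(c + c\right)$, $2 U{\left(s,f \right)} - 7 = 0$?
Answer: $1320 \sqrt{3} \approx 2286.3$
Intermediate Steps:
$U{\left(s,f \right)} = \frac{7}{2}$ ($U{\left(s,f \right)} = \frac{7}{2} + \frac{1}{2} \cdot 0 = \frac{7}{2} + 0 = \frac{7}{2}$)
$k{\left(c \right)} = 4 c^{2}$ ($k{\left(c \right)} = 2 c 2 c = 4 c^{2}$)
$x{\left(g,Y \right)} = - 12 Y$ ($x{\left(g,Y \right)} = 3 \left(-4\right) Y = - 12 Y$)
$\left(-64 + 174\right) x{\left(U{\left(0,-3 \right)},T{\left(3 \right)} \right)} = \left(-64 + 174\right) \left(- 12 \left(- \sqrt{3}\right)\right) = 110 \cdot 12 \sqrt{3} = 1320 \sqrt{3}$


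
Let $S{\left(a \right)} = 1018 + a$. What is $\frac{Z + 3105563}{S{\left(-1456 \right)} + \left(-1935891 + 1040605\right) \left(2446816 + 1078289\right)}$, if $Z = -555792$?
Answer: $- \frac{2549771}{3155977155468} \approx -8.0792 \cdot 10^{-7}$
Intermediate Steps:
$\frac{Z + 3105563}{S{\left(-1456 \right)} + \left(-1935891 + 1040605\right) \left(2446816 + 1078289\right)} = \frac{-555792 + 3105563}{\left(1018 - 1456\right) + \left(-1935891 + 1040605\right) \left(2446816 + 1078289\right)} = \frac{2549771}{-438 - 3155977155030} = \frac{2549771}{-3155977155468} = 2549771 \left(- \frac{1}{3155977155468}\right) = - \frac{2549771}{3155977155468}$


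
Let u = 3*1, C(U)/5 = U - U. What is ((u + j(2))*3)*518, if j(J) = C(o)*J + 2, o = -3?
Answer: 7770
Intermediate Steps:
C(U) = 0 (C(U) = 5*(U - U) = 5*0 = 0)
u = 3
j(J) = 2 (j(J) = 0*J + 2 = 0 + 2 = 2)
((u + j(2))*3)*518 = ((3 + 2)*3)*518 = (5*3)*518 = 15*518 = 7770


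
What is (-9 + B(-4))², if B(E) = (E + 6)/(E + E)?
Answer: 1369/16 ≈ 85.563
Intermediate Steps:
B(E) = (6 + E)/(2*E) (B(E) = (6 + E)/((2*E)) = (6 + E)*(1/(2*E)) = (6 + E)/(2*E))
(-9 + B(-4))² = (-9 + (½)*(6 - 4)/(-4))² = (-9 + (½)*(-¼)*2)² = (-9 - ¼)² = (-37/4)² = 1369/16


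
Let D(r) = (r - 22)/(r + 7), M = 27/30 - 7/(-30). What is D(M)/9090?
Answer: -313/1108980 ≈ -0.00028224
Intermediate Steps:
M = 17/15 (M = 27*(1/30) - 7*(-1/30) = 9/10 + 7/30 = 17/15 ≈ 1.1333)
D(r) = (-22 + r)/(7 + r)
D(M)/9090 = ((-22 + 17/15)/(7 + 17/15))/9090 = (-313/15/(122/15))*(1/9090) = ((15/122)*(-313/15))*(1/9090) = -313/122*1/9090 = -313/1108980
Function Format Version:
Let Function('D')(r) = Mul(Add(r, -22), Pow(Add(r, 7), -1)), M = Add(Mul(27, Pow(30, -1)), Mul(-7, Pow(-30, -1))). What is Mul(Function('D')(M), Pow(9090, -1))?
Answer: Rational(-313, 1108980) ≈ -0.00028224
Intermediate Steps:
M = Rational(17, 15) (M = Add(Mul(27, Rational(1, 30)), Mul(-7, Rational(-1, 30))) = Add(Rational(9, 10), Rational(7, 30)) = Rational(17, 15) ≈ 1.1333)
Function('D')(r) = Mul(Pow(Add(7, r), -1), Add(-22, r)) (Function('D')(r) = Mul(Add(-22, r), Pow(Add(7, r), -1)) = Mul(Pow(Add(7, r), -1), Add(-22, r)))
Mul(Function('D')(M), Pow(9090, -1)) = Mul(Mul(Pow(Add(7, Rational(17, 15)), -1), Add(-22, Rational(17, 15))), Pow(9090, -1)) = Mul(Mul(Pow(Rational(122, 15), -1), Rational(-313, 15)), Rational(1, 9090)) = Mul(Mul(Rational(15, 122), Rational(-313, 15)), Rational(1, 9090)) = Mul(Rational(-313, 122), Rational(1, 9090)) = Rational(-313, 1108980)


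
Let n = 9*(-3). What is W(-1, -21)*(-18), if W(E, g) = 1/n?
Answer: 2/3 ≈ 0.66667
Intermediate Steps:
n = -27
W(E, g) = -1/27 (W(E, g) = 1/(-27) = -1/27)
W(-1, -21)*(-18) = -1/27*(-18) = 2/3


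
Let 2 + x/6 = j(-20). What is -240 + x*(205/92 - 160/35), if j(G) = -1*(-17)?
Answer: -145185/322 ≈ -450.89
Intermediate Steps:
j(G) = 17
x = 90 (x = -12 + 6*17 = -12 + 102 = 90)
-240 + x*(205/92 - 160/35) = -240 + 90*(205/92 - 160/35) = -240 + 90*(205*(1/92) - 160*1/35) = -240 + 90*(205/92 - 32/7) = -240 + 90*(-1509/644) = -240 - 67905/322 = -145185/322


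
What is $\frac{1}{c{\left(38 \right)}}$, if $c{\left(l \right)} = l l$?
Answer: $\frac{1}{1444} \approx 0.00069252$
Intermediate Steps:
$c{\left(l \right)} = l^{2}$
$\frac{1}{c{\left(38 \right)}} = \frac{1}{38^{2}} = \frac{1}{1444}$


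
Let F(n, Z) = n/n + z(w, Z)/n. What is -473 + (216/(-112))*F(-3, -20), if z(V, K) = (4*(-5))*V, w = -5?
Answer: -5749/14 ≈ -410.64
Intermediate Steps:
z(V, K) = -20*V
F(n, Z) = 1 + 100/n (F(n, Z) = n/n + (-20*(-5))/n = 1 + 100/n)
-473 + (216/(-112))*F(-3, -20) = -473 + (216/(-112))*((100 - 3)/(-3)) = -473 + (216*(-1/112))*(-⅓*97) = -473 - 27/14*(-97/3) = -473 + 873/14 = -5749/14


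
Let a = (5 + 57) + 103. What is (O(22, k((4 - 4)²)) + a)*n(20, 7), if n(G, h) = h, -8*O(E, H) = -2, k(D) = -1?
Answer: 4627/4 ≈ 1156.8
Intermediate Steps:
O(E, H) = ¼ (O(E, H) = -⅛*(-2) = ¼)
a = 165 (a = 62 + 103 = 165)
(O(22, k((4 - 4)²)) + a)*n(20, 7) = (¼ + 165)*7 = (661/4)*7 = 4627/4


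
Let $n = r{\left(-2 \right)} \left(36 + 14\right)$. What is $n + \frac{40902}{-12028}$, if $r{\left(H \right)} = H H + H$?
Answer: $\frac{580949}{6014} \approx 96.599$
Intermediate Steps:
$r{\left(H \right)} = H + H^{2}$ ($r{\left(H \right)} = H^{2} + H = H + H^{2}$)
$n = 100$ ($n = - 2 \left(1 - 2\right) \left(36 + 14\right) = \left(-2\right) \left(-1\right) 50 = 2 \cdot 50 = 100$)
$n + \frac{40902}{-12028} = 100 + \frac{40902}{-12028} = 100 + 40902 \left(- \frac{1}{12028}\right) = 100 - \frac{20451}{6014} = \frac{580949}{6014}$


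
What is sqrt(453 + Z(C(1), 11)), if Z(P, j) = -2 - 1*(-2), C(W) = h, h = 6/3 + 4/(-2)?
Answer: sqrt(453) ≈ 21.284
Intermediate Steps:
h = 0 (h = 6*(1/3) + 4*(-1/2) = 2 - 2 = 0)
C(W) = 0
Z(P, j) = 0 (Z(P, j) = -2 + 2 = 0)
sqrt(453 + Z(C(1), 11)) = sqrt(453 + 0) = sqrt(453)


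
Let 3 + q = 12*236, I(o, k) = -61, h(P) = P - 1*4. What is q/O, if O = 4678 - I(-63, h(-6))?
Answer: 2829/4739 ≈ 0.59696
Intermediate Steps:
h(P) = -4 + P (h(P) = P - 4 = -4 + P)
q = 2829 (q = -3 + 12*236 = -3 + 2832 = 2829)
O = 4739 (O = 4678 - 1*(-61) = 4678 + 61 = 4739)
q/O = 2829/4739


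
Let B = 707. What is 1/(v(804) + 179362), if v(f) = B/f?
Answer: 804/144207755 ≈ 5.5753e-6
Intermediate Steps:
v(f) = 707/f
1/(v(804) + 179362) = 1/(707/804 + 179362) = 1/(144207755/804) = 804/144207755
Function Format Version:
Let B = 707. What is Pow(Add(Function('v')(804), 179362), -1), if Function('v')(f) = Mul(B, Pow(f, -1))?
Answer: Rational(804, 144207755) ≈ 5.5753e-6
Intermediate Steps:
Function('v')(f) = Mul(707, Pow(f, -1))
Pow(Add(Function('v')(804), 179362), -1) = Pow(Add(Mul(707, Pow(804, -1)), 179362), -1) = Pow(Add(Mul(707, Rational(1, 804)), 179362), -1) = Pow(Add(Rational(707, 804), 179362), -1) = Pow(Rational(144207755, 804), -1) = Rational(804, 144207755)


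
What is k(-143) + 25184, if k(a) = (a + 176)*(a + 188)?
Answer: 26669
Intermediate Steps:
k(a) = (176 + a)*(188 + a)
k(-143) + 25184 = (33088 + (-143)² + 364*(-143)) + 25184 = (33088 + 20449 - 52052) + 25184 = 1485 + 25184 = 26669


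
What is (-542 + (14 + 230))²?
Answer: 88804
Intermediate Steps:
(-542 + (14 + 230))² = (-542 + 244)² = (-298)² = 88804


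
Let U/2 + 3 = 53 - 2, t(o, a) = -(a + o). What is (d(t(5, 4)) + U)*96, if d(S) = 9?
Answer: 10080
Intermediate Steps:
t(o, a) = -a - o
U = 96 (U = -6 + 2*(53 - 2) = -6 + 2*51 = -6 + 102 = 96)
(d(t(5, 4)) + U)*96 = (9 + 96)*96 = 105*96 = 10080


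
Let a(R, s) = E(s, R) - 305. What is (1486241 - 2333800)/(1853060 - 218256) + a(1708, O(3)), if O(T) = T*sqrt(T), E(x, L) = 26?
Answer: -456957875/1634804 ≈ -279.52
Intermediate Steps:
O(T) = T**(3/2)
a(R, s) = -279 (a(R, s) = 26 - 305 = -279)
(1486241 - 2333800)/(1853060 - 218256) + a(1708, O(3)) = (1486241 - 2333800)/(1853060 - 218256) - 279 = -847559/1634804 - 279 = -456957875/1634804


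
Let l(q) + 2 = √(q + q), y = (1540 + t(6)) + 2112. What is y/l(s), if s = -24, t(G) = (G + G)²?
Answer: -146 - 292*I*√3 ≈ -146.0 - 505.76*I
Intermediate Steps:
t(G) = 4*G² (t(G) = (2*G)² = 4*G²)
y = 3796 (y = (1540 + 4*6²) + 2112 = (1540 + 4*36) + 2112 = (1540 + 144) + 2112 = 1684 + 2112 = 3796)
l(q) = -2 + √2*√q (l(q) = -2 + √(q + q) = -2 + √(2*q) = -2 + √2*√q)
y/l(s) = 3796/(-2 + √2*√(-24)) = 3796/(-2 + √2*(2*I*√6)) = 3796/(-2 + 4*I*√3)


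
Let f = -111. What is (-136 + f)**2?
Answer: 61009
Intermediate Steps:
(-136 + f)**2 = (-136 - 111)**2 = (-247)**2 = 61009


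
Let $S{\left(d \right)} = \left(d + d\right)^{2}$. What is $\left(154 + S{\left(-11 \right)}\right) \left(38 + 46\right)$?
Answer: $53592$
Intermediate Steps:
$S{\left(d \right)} = 4 d^{2}$ ($S{\left(d \right)} = \left(2 d\right)^{2} = 4 d^{2}$)
$\left(154 + S{\left(-11 \right)}\right) \left(38 + 46\right) = \left(154 + 4 \left(-11\right)^{2}\right) \left(38 + 46\right) = \left(154 + 4 \cdot 121\right) 84 = \left(154 + 484\right) 84 = 638 \cdot 84 = 53592$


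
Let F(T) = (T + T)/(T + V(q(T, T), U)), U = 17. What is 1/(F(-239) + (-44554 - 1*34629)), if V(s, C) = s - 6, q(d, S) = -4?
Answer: -249/19716089 ≈ -1.2629e-5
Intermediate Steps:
V(s, C) = -6 + s
F(T) = 2*T/(-10 + T) (F(T) = (T + T)/(T + (-6 - 4)) = (2*T)/(T - 10) = (2*T)/(-10 + T) = 2*T/(-10 + T))
1/(F(-239) + (-44554 - 1*34629)) = 1/(2*(-239)/(-10 - 239) + (-44554 - 1*34629)) = 1/(2*(-239)/(-249) + (-44554 - 34629)) = 1/(2*(-239)*(-1/249) - 79183) = 1/(478/249 - 79183) = 1/(-19716089/249) = -249/19716089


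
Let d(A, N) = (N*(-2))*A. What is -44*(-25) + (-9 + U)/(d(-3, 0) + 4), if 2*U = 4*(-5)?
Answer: 4381/4 ≈ 1095.3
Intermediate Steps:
U = -10 (U = (4*(-5))/2 = (½)*(-20) = -10)
d(A, N) = -2*A*N (d(A, N) = (-2*N)*A = -2*A*N)
-44*(-25) + (-9 + U)/(d(-3, 0) + 4) = -44*(-25) + (-9 - 10)/(-2*(-3)*0 + 4) = 1100 - 19/(0 + 4) = 1100 - 19/4 = 4381/4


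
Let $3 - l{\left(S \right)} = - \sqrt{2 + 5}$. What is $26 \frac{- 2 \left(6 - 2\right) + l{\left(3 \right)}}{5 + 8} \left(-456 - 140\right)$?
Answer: $5960 - 1192 \sqrt{7} \approx 2806.3$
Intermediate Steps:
$l{\left(S \right)} = 3 + \sqrt{7}$ ($l{\left(S \right)} = 3 - - \sqrt{2 + 5} = 3 - - \sqrt{7} = 3 + \sqrt{7}$)
$26 \frac{- 2 \left(6 - 2\right) + l{\left(3 \right)}}{5 + 8} \left(-456 - 140\right) = 26 \frac{- 2 \left(6 - 2\right) + \left(3 + \sqrt{7}\right)}{5 + 8} \left(-456 - 140\right) = 26 \frac{\left(-2\right) 4 + \left(3 + \sqrt{7}\right)}{13} \left(-596\right) = 26 \left(-8 + \left(3 + \sqrt{7}\right)\right) \frac{1}{13} \left(-596\right) = 26 \left(-5 + \sqrt{7}\right) \frac{1}{13} \left(-596\right) = 26 \left(- \frac{5}{13} + \frac{\sqrt{7}}{13}\right) \left(-596\right) = \left(-10 + 2 \sqrt{7}\right) \left(-596\right) = 5960 - 1192 \sqrt{7}$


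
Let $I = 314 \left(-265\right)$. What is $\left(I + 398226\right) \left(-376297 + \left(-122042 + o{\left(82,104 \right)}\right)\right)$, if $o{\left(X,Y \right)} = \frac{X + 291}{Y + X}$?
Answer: $- \frac{14599523782948}{93} \approx -1.5698 \cdot 10^{11}$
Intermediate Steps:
$o{\left(X,Y \right)} = \frac{291 + X}{X + Y}$
$I = -83210$
$\left(I + 398226\right) \left(-376297 + \left(-122042 + o{\left(82,104 \right)}\right)\right) = \left(-83210 + 398226\right) \left(-376297 - \left(122042 - \frac{291 + 82}{82 + 104}\right)\right) = 315016 \left(-376297 - \left(122042 - \frac{1}{186} \cdot 373\right)\right) = 315016 \left(-376297 + \left(-122042 + \frac{1}{186} \cdot 373\right)\right) = 315016 \left(-376297 + \left(-122042 + \frac{373}{186}\right)\right) = 315016 \left(-376297 - \frac{22699439}{186}\right) = 315016 \left(- \frac{92690681}{186}\right) = - \frac{14599523782948}{93}$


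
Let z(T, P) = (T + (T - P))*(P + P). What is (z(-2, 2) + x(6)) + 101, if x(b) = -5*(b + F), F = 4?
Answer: 27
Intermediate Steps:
x(b) = -20 - 5*b (x(b) = -5*(b + 4) = -5*(4 + b) = -20 - 5*b)
z(T, P) = 2*P*(-P + 2*T) (z(T, P) = (-P + 2*T)*(2*P) = 2*P*(-P + 2*T))
(z(-2, 2) + x(6)) + 101 = (2*2*(-1*2 + 2*(-2)) + (-20 - 5*6)) + 101 = (2*2*(-2 - 4) + (-20 - 30)) + 101 = (2*2*(-6) - 50) + 101 = (-24 - 50) + 101 = -74 + 101 = 27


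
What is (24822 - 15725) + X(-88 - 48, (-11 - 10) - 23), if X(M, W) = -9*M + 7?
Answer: 10328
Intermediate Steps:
X(M, W) = 7 - 9*M
(24822 - 15725) + X(-88 - 48, (-11 - 10) - 23) = (24822 - 15725) + (7 - 9*(-88 - 48)) = 9097 + (7 - 9*(-136)) = 9097 + (7 + 1224) = 9097 + 1231 = 10328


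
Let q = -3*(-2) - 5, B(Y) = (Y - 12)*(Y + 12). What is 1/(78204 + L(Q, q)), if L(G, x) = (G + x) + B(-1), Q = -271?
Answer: 1/77791 ≈ 1.2855e-5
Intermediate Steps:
B(Y) = (-12 + Y)*(12 + Y)
q = 1 (q = 6 - 5 = 1)
L(G, x) = -143 + G + x (L(G, x) = (G + x) + (-144 + (-1)²) = (G + x) + (-144 + 1) = (G + x) - 143 = -143 + G + x)
1/(78204 + L(Q, q)) = 1/(78204 + (-143 - 271 + 1)) = 1/(78204 - 413) = 1/77791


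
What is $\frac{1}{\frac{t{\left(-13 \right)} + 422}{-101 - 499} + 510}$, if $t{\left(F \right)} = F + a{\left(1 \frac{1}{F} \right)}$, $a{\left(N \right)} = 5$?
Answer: $\frac{100}{50931} \approx 0.0019634$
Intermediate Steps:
$t{\left(F \right)} = 5 + F$ ($t{\left(F \right)} = F + 5 = 5 + F$)
$\frac{1}{\frac{t{\left(-13 \right)} + 422}{-101 - 499} + 510} = \frac{1}{\frac{\left(5 - 13\right) + 422}{-101 - 499} + 510} = \frac{1}{\frac{-8 + 422}{-600} + 510} = \frac{1}{414 \left(- \frac{1}{600}\right) + 510} = \frac{1}{- \frac{69}{100} + 510} = \frac{1}{\frac{50931}{100}} = \frac{100}{50931}$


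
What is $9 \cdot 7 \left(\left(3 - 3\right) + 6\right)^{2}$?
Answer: $2268$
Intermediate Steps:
$9 \cdot 7 \left(\left(3 - 3\right) + 6\right)^{2} = 63 \left(\left(3 - 3\right) + 6\right)^{2} = 63 \left(0 + 6\right)^{2} = 63 \cdot 6^{2} = 63 \cdot 36 = 2268$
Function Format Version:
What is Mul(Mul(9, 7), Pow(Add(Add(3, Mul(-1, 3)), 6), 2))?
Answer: 2268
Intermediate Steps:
Mul(Mul(9, 7), Pow(Add(Add(3, Mul(-1, 3)), 6), 2)) = Mul(63, Pow(Add(Add(3, -3), 6), 2)) = Mul(63, Pow(Add(0, 6), 2)) = Mul(63, Pow(6, 2)) = Mul(63, 36) = 2268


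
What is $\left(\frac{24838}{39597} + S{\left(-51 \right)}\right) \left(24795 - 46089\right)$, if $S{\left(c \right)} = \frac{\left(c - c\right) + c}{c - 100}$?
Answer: $- \frac{40955353530}{1993049} \approx -20549.0$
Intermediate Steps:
$S{\left(c \right)} = \frac{c}{-100 + c}$ ($S{\left(c \right)} = \frac{0 + c}{-100 + c} = \frac{c}{-100 + c}$)
$\left(\frac{24838}{39597} + S{\left(-51 \right)}\right) \left(24795 - 46089\right) = \left(\frac{24838}{39597} - \frac{51}{-100 - 51}\right) \left(24795 - 46089\right) = \left(24838 \cdot \frac{1}{39597} - \frac{51}{-151}\right) \left(-21294\right) = \left(\frac{24838}{39597} - - \frac{51}{151}\right) \left(-21294\right) = \left(\frac{24838}{39597} + \frac{51}{151}\right) \left(-21294\right) = \frac{5769985}{5979147} \left(-21294\right) = - \frac{40955353530}{1993049}$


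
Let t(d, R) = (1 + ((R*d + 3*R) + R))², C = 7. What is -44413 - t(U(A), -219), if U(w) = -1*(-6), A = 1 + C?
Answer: -4836134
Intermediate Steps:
A = 8 (A = 1 + 7 = 8)
U(w) = 6
t(d, R) = (1 + 4*R + R*d)² (t(d, R) = (1 + ((3*R + R*d) + R))² = (1 + (4*R + R*d))² = (1 + 4*R + R*d)²)
-44413 - t(U(A), -219) = -44413 - (1 + 4*(-219) - 219*6)² = -44413 - (1 - 876 - 1314)² = -44413 - 1*(-2189)² = -44413 - 1*4791721 = -44413 - 4791721 = -4836134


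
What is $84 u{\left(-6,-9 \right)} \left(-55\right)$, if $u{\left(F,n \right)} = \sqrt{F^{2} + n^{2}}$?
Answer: $- 13860 \sqrt{13} \approx -49973.0$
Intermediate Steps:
$84 u{\left(-6,-9 \right)} \left(-55\right) = 84 \sqrt{\left(-6\right)^{2} + \left(-9\right)^{2}} \left(-55\right) = 84 \sqrt{36 + 81} \left(-55\right) = 84 \sqrt{117} \left(-55\right) = 84 \cdot 3 \sqrt{13} \left(-55\right) = 252 \sqrt{13} \left(-55\right) = - 13860 \sqrt{13}$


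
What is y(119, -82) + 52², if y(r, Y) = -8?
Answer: 2696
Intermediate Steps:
y(119, -82) + 52² = -8 + 52² = -8 + 2704 = 2696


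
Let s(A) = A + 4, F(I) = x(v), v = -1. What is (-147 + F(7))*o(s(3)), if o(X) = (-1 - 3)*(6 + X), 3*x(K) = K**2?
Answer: 22880/3 ≈ 7626.7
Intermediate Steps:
x(K) = K**2/3
F(I) = 1/3 (F(I) = (1/3)*(-1)**2 = (1/3)*1 = 1/3)
s(A) = 4 + A
o(X) = -24 - 4*X (o(X) = -4*(6 + X) = -24 - 4*X)
(-147 + F(7))*o(s(3)) = (-147 + 1/3)*(-24 - 4*(4 + 3)) = -440*(-24 - 4*7)/3 = -440*(-24 - 28)/3 = -440/3*(-52) = 22880/3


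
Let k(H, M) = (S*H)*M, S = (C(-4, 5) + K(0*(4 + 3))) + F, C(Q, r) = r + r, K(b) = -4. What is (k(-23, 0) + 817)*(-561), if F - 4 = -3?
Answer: -458337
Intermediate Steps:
F = 1 (F = 4 - 3 = 1)
C(Q, r) = 2*r
S = 7 (S = (2*5 - 4) + 1 = (10 - 4) + 1 = 6 + 1 = 7)
k(H, M) = 7*H*M (k(H, M) = (7*H)*M = 7*H*M)
(k(-23, 0) + 817)*(-561) = (7*(-23)*0 + 817)*(-561) = (0 + 817)*(-561) = 817*(-561) = -458337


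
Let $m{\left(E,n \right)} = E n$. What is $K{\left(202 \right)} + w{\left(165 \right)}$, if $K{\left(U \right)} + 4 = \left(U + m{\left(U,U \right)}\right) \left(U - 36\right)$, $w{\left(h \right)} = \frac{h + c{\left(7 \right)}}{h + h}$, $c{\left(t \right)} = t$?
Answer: $\frac{1123153766}{165} \approx 6.807 \cdot 10^{6}$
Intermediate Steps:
$w{\left(h \right)} = \frac{7 + h}{2 h}$ ($w{\left(h \right)} = \frac{h + 7}{h + h} = \frac{7 + h}{2 h}$)
$K{\left(U \right)} = -4 + \left(-36 + U\right) \left(U + U^{2}\right)$ ($K{\left(U \right)} = -4 + \left(U + U U\right) \left(U - 36\right) = -4 + \left(U + U^{2}\right) \left(-36 + U\right) = -4 + \left(-36 + U\right) \left(U + U^{2}\right)$)
$K{\left(202 \right)} + w{\left(165 \right)} = \left(-4 + 202^{3} - 7272 - 35 \cdot 202^{2}\right) + \frac{7 + 165}{2 \cdot 165} = \left(-4 + 8242408 - 7272 - 1428140\right) + \frac{1}{2} \cdot \frac{1}{165} \cdot 172 = \left(-4 + 8242408 - 7272 - 1428140\right) + \frac{86}{165} = 6806992 + \frac{86}{165} = \frac{1123153766}{165}$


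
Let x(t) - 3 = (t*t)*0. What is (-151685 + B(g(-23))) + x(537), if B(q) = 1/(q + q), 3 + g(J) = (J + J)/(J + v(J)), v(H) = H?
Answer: -606729/4 ≈ -1.5168e+5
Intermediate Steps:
x(t) = 3 (x(t) = 3 + (t*t)*0 = 3 + t²*0 = 3 + 0 = 3)
g(J) = -2 (g(J) = -3 + (J + J)/(J + J) = -3 + (2*J)/((2*J)) = -3 + (2*J)*(1/(2*J)) = -3 + 1 = -2)
B(q) = 1/(2*q)
(-151685 + B(g(-23))) + x(537) = (-151685 + (½)/(-2)) + 3 = (-151685 + (½)*(-½)) + 3 = (-151685 - ¼) + 3 = -606741/4 + 3 = -606729/4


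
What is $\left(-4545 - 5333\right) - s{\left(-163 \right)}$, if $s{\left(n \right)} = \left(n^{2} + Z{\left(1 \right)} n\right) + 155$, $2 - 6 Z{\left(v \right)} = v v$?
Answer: $- \frac{219449}{6} \approx -36575.0$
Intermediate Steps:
$Z{\left(v \right)} = \frac{1}{3} - \frac{v^{2}}{6}$ ($Z{\left(v \right)} = \frac{1}{3} - \frac{v v}{6} = \frac{1}{3} - \frac{v^{2}}{6}$)
$s{\left(n \right)} = 155 + n^{2} + \frac{n}{6}$ ($s{\left(n \right)} = \left(n^{2} + \left(\frac{1}{3} - \frac{1^{2}}{6}\right) n\right) + 155 = \left(n^{2} + \left(\frac{1}{3} - \frac{1}{6}\right) n\right) + 155 = \left(n^{2} + \frac{n}{6}\right) + 155 = 155 + n^{2} + \frac{n}{6}$)
$\left(-4545 - 5333\right) - s{\left(-163 \right)} = \left(-4545 - 5333\right) - \left(155 + \left(-163\right)^{2} + \frac{1}{6} \left(-163\right)\right) = -9878 - \left(155 + 26569 - \frac{163}{6}\right) = -9878 - \frac{160181}{6} = - \frac{219449}{6}$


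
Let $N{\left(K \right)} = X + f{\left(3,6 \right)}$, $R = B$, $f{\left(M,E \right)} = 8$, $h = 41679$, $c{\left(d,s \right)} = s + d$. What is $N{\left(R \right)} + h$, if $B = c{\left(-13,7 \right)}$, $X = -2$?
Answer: $41685$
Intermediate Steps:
$c{\left(d,s \right)} = d + s$
$B = -6$ ($B = -13 + 7 = -6$)
$R = -6$
$N{\left(K \right)} = 6$ ($N{\left(K \right)} = -2 + 8 = 6$)
$N{\left(R \right)} + h = 6 + 41679 = 41685$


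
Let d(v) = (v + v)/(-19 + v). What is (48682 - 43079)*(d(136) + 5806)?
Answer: 292896394/9 ≈ 3.2544e+7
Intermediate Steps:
d(v) = 2*v/(-19 + v) (d(v) = (2*v)/(-19 + v) = 2*v/(-19 + v))
(48682 - 43079)*(d(136) + 5806) = (48682 - 43079)*(2*136/(-19 + 136) + 5806) = 5603*(2*136/117 + 5806) = 5603*(2*136*(1/117) + 5806) = 5603*(272/117 + 5806) = 5603*(679574/117) = 292896394/9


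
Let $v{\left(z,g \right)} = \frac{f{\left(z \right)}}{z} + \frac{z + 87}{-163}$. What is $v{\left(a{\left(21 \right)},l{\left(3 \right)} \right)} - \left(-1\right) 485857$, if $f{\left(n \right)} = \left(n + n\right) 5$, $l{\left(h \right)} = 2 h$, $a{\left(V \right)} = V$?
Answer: $\frac{79196213}{163} \approx 4.8587 \cdot 10^{5}$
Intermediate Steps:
$f{\left(n \right)} = 10 n$ ($f{\left(n \right)} = 2 n 5 = 10 n$)
$v{\left(z,g \right)} = \frac{1543}{163} - \frac{z}{163}$ ($v{\left(z,g \right)} = \frac{10 z}{z} + \frac{z + 87}{-163} = 10 + \left(87 + z\right) \left(- \frac{1}{163}\right) = 10 - \left(\frac{87}{163} + \frac{z}{163}\right) = \frac{1543}{163} - \frac{z}{163}$)
$v{\left(a{\left(21 \right)},l{\left(3 \right)} \right)} - \left(-1\right) 485857 = \left(\frac{1543}{163} - \frac{21}{163}\right) - \left(-1\right) 485857 = \left(\frac{1543}{163} - \frac{21}{163}\right) - -485857 = \frac{1522}{163} + 485857 = \frac{79196213}{163}$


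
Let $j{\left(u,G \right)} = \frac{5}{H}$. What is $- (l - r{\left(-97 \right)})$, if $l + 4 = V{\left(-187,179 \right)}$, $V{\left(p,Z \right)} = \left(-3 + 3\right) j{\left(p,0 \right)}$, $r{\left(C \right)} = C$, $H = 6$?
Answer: $-93$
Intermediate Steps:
$j{\left(u,G \right)} = \frac{5}{6}$
$V{\left(p,Z \right)} = 0$ ($V{\left(p,Z \right)} = \left(-3 + 3\right) \frac{5}{6} = 0 \cdot \frac{5}{6} = 0$)
$l = -4$ ($l = -4 + 0 = -4$)
$- (l - r{\left(-97 \right)}) = - (-4 - -97) = - (-4 + 97) = \left(-1\right) 93 = -93$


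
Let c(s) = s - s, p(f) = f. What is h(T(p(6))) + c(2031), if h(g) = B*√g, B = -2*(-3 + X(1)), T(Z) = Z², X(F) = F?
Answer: 24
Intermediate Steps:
c(s) = 0
B = 4 (B = -2*(-3 + 1) = -2*(-2) = 4)
h(g) = 4*√g
h(T(p(6))) + c(2031) = 4*√(6²) + 0 = 4*√36 + 0 = 4*6 + 0 = 24 + 0 = 24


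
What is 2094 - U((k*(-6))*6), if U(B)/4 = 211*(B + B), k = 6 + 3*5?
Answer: 1278222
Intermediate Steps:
k = 21 (k = 6 + 15 = 21)
U(B) = 1688*B (U(B) = 4*(211*(B + B)) = 4*(211*(2*B)) = 4*(422*B) = 1688*B)
2094 - U((k*(-6))*6) = 2094 - 1688*(21*(-6))*6 = 2094 - 1688*(-126*6) = 2094 - 1688*(-756) = 2094 - 1*(-1276128) = 2094 + 1276128 = 1278222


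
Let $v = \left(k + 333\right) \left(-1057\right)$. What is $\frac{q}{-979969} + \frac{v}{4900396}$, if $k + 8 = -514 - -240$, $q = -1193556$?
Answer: $\frac{5796069859293}{4802236167724} \approx 1.207$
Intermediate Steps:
$k = -282$ ($k = -8 - 274 = -282$)
$v = -53907$ ($v = \left(-282 + 333\right) \left(-1057\right) = 51 \left(-1057\right) = -53907$)
$\frac{q}{-979969} + \frac{v}{4900396} = - \frac{1193556}{-979969} - \frac{53907}{4900396} = \left(-1193556\right) \left(- \frac{1}{979969}\right) - \frac{53907}{4900396} = \frac{1193556}{979969} - \frac{53907}{4900396} = \frac{5796069859293}{4802236167724}$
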